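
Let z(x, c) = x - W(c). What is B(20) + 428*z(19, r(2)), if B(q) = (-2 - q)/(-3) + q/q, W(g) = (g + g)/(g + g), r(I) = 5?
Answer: 23137/3 ≈ 7712.3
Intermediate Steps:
W(g) = 1 (W(g) = (2*g)/((2*g)) = (2*g)*(1/(2*g)) = 1)
B(q) = 5/3 + q/3 (B(q) = (-2 - q)*(-⅓) + 1 = (⅔ + q/3) + 1 = 5/3 + q/3)
z(x, c) = -1 + x (z(x, c) = x - 1*1 = x - 1 = -1 + x)
B(20) + 428*z(19, r(2)) = (5/3 + (⅓)*20) + 428*(-1 + 19) = (5/3 + 20/3) + 428*18 = 25/3 + 7704 = 23137/3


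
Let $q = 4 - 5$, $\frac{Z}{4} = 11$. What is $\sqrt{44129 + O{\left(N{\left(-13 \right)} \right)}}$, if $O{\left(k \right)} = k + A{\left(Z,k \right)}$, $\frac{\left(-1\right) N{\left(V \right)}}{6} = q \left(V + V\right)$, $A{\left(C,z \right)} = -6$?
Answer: $\sqrt{43967} \approx 209.68$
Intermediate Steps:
$Z = 44$ ($Z = 4 \cdot 11 = 44$)
$q = -1$
$N{\left(V \right)} = 12 V$ ($N{\left(V \right)} = - 6 \left(- (V + V)\right) = - 6 \left(- 2 V\right) = 12 V$)
$O{\left(k \right)} = -6 + k$ ($O{\left(k \right)} = k - 6 = -6 + k$)
$\sqrt{44129 + O{\left(N{\left(-13 \right)} \right)}} = \sqrt{44129 + \left(-6 + 12 \left(-13\right)\right)} = \sqrt{44129 - 162} = \sqrt{43967}$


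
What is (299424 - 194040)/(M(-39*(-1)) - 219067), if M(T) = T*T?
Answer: -52692/108773 ≈ -0.48442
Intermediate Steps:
M(T) = T**2
(299424 - 194040)/(M(-39*(-1)) - 219067) = (299424 - 194040)/((-39*(-1))**2 - 219067) = 105384/(39**2 - 219067) = 105384/(1521 - 219067) = 105384/(-217546) = 105384*(-1/217546) = -52692/108773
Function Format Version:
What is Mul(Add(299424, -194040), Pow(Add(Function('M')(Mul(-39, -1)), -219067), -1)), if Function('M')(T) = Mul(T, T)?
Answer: Rational(-52692, 108773) ≈ -0.48442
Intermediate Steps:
Function('M')(T) = Pow(T, 2)
Mul(Add(299424, -194040), Pow(Add(Function('M')(Mul(-39, -1)), -219067), -1)) = Mul(Add(299424, -194040), Pow(Add(Pow(Mul(-39, -1), 2), -219067), -1)) = Mul(105384, Pow(Add(Pow(39, 2), -219067), -1)) = Mul(105384, Pow(Add(1521, -219067), -1)) = Mul(105384, Pow(-217546, -1)) = Mul(105384, Rational(-1, 217546)) = Rational(-52692, 108773)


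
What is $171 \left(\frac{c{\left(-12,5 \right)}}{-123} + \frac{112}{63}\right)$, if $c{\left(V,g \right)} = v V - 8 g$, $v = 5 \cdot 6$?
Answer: $\frac{35264}{41} \approx 860.1$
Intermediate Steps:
$v = 30$
$c{\left(V,g \right)} = - 8 g + 30 V$ ($c{\left(V,g \right)} = 30 V - 8 g = - 8 g + 30 V$)
$171 \left(\frac{c{\left(-12,5 \right)}}{-123} + \frac{112}{63}\right) = 171 \left(\frac{\left(-8\right) 5 + 30 \left(-12\right)}{-123} + \frac{112}{63}\right) = 171 \left(\left(-40 - 360\right) \left(- \frac{1}{123}\right) + 112 \cdot \frac{1}{63}\right) = 171 \left(\left(-400\right) \left(- \frac{1}{123}\right) + \frac{16}{9}\right) = 171 \left(\frac{400}{123} + \frac{16}{9}\right) = 171 \cdot \frac{1856}{369} = \frac{35264}{41}$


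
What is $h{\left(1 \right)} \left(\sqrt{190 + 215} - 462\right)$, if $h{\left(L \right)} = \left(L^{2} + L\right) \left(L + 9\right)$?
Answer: $-9240 + 180 \sqrt{5} \approx -8837.5$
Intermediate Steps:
$h{\left(L \right)} = \left(9 + L\right) \left(L + L^{2}\right)$ ($h{\left(L \right)} = \left(L + L^{2}\right) \left(9 + L\right) = \left(9 + L\right) \left(L + L^{2}\right)$)
$h{\left(1 \right)} \left(\sqrt{190 + 215} - 462\right) = 1 \left(9 + 1^{2} + 10 \cdot 1\right) \left(\sqrt{190 + 215} - 462\right) = 1 \left(9 + 1 + 10\right) \left(\sqrt{405} - 462\right) = 1 \cdot 20 \left(9 \sqrt{5} - 462\right) = 20 \left(-462 + 9 \sqrt{5}\right) = -9240 + 180 \sqrt{5}$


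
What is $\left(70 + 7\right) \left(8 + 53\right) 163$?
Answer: $765611$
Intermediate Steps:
$\left(70 + 7\right) \left(8 + 53\right) 163 = 77 \cdot 61 \cdot 163 = 4697 \cdot 163 = 765611$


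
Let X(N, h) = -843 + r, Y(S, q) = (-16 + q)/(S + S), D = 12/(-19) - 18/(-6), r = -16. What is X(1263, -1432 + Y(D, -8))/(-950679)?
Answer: 859/950679 ≈ 0.00090356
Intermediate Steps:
D = 45/19 (D = 12*(-1/19) - 18*(-⅙) = -12/19 + 3 = 45/19 ≈ 2.3684)
Y(S, q) = (-16 + q)/(2*S) (Y(S, q) = (-16 + q)/((2*S)) = (-16 + q)*(1/(2*S)) = (-16 + q)/(2*S))
X(N, h) = -859 (X(N, h) = -843 - 16 = -859)
X(1263, -1432 + Y(D, -8))/(-950679) = -859/(-950679) = -859*(-1/950679) = 859/950679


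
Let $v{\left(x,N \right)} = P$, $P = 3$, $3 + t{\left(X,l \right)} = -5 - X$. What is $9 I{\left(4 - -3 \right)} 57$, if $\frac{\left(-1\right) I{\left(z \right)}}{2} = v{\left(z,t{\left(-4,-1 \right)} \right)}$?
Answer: $-3078$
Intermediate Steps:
$t{\left(X,l \right)} = -8 - X$ ($t{\left(X,l \right)} = -3 - \left(5 + X\right) = -8 - X$)
$v{\left(x,N \right)} = 3$
$I{\left(z \right)} = -6$ ($I{\left(z \right)} = \left(-2\right) 3 = -6$)
$9 I{\left(4 - -3 \right)} 57 = 9 \left(-6\right) 57 = \left(-54\right) 57 = -3078$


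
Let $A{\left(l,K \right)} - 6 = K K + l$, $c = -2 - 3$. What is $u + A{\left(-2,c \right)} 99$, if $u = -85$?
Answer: $2786$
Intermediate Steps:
$c = -5$
$A{\left(l,K \right)} = 6 + l + K^{2}$ ($A{\left(l,K \right)} = 6 + \left(K K + l\right) = 6 + \left(K^{2} + l\right) = 6 + \left(l + K^{2}\right) = 6 + l + K^{2}$)
$u + A{\left(-2,c \right)} 99 = -85 + \left(6 - 2 + \left(-5\right)^{2}\right) 99 = -85 + \left(6 - 2 + 25\right) 99 = -85 + 29 \cdot 99 = -85 + 2871 = 2786$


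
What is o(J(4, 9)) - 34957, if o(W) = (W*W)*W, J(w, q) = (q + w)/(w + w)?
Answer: -17895787/512 ≈ -34953.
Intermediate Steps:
J(w, q) = (q + w)/(2*w) (J(w, q) = (q + w)/((2*w)) = (q + w)*(1/(2*w)) = (q + w)/(2*w))
o(W) = W³ (o(W) = W²*W = W³)
o(J(4, 9)) - 34957 = ((½)*(9 + 4)/4)³ - 34957 = ((½)*(¼)*13)³ - 34957 = (13/8)³ - 34957 = 2197/512 - 34957 = -17895787/512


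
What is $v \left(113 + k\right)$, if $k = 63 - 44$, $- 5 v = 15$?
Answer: $-396$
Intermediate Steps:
$v = -3$ ($v = \left(- \frac{1}{5}\right) 15 = -3$)
$k = 19$ ($k = 63 - 44 = 19$)
$v \left(113 + k\right) = - 3 \left(113 + 19\right) = \left(-3\right) 132 = -396$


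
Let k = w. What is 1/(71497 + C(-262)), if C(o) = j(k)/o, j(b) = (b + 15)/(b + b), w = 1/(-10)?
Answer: 524/37464577 ≈ 1.3987e-5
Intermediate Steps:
w = -⅒ ≈ -0.10000
k = -⅒ ≈ -0.10000
j(b) = (15 + b)/(2*b) (j(b) = (15 + b)/((2*b)) = (15 + b)*(1/(2*b)) = (15 + b)/(2*b))
C(o) = -149/(2*o) (C(o) = ((15 - ⅒)/(2*(-⅒)))/o = ((½)*(-10)*(149/10))/o = -149/(2*o))
1/(71497 + C(-262)) = 1/(71497 - 149/2/(-262)) = 1/(71497 - 149/2*(-1/262)) = 1/(71497 + 149/524) = 1/(37464577/524) = 524/37464577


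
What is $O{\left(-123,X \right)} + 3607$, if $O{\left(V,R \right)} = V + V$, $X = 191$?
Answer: $3361$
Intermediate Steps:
$O{\left(V,R \right)} = 2 V$
$O{\left(-123,X \right)} + 3607 = 2 \left(-123\right) + 3607 = -246 + 3607 = 3361$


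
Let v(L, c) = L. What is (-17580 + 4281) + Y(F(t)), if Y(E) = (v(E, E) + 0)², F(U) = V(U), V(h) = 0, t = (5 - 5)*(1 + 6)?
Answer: -13299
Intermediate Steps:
t = 0 (t = 0*7 = 0)
F(U) = 0
Y(E) = E² (Y(E) = (E + 0)² = E²)
(-17580 + 4281) + Y(F(t)) = (-17580 + 4281) + 0² = -13299 + 0 = -13299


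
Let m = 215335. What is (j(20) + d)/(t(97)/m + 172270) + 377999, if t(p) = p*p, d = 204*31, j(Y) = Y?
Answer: 14022165277017381/37095769859 ≈ 3.7800e+5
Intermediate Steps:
d = 6324
t(p) = p²
(j(20) + d)/(t(97)/m + 172270) + 377999 = (20 + 6324)/(97²/215335 + 172270) + 377999 = 6344/(9409*(1/215335) + 172270) + 377999 = 6344/(9409/215335 + 172270) + 377999 = 6344/(37095769859/215335) + 377999 = 6344*(215335/37095769859) + 377999 = 1366085240/37095769859 + 377999 = 14022165277017381/37095769859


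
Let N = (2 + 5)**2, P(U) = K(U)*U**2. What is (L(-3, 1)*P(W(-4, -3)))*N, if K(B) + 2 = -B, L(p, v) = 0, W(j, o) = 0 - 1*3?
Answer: 0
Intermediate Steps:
W(j, o) = -3 (W(j, o) = 0 - 3 = -3)
K(B) = -2 - B
P(U) = U**2*(-2 - U) (P(U) = (-2 - U)*U**2 = U**2*(-2 - U))
N = 49 (N = 7**2 = 49)
(L(-3, 1)*P(W(-4, -3)))*N = (0*((-3)**2*(-2 - 1*(-3))))*49 = (0*(9*(-2 + 3)))*49 = (0*(9*1))*49 = (0*9)*49 = 0*49 = 0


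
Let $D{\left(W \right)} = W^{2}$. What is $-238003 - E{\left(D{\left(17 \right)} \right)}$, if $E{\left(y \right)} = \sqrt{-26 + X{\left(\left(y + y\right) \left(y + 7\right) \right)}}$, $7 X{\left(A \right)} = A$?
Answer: $-238003 - \frac{\sqrt{1196342}}{7} \approx -2.3816 \cdot 10^{5}$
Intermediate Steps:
$X{\left(A \right)} = \frac{A}{7}$
$E{\left(y \right)} = \sqrt{-26 + \frac{2 y \left(7 + y\right)}{7}}$ ($E{\left(y \right)} = \sqrt{-26 + \frac{\left(y + y\right) \left(y + 7\right)}{7}} = \sqrt{-26 + \frac{2 y \left(7 + y\right)}{7}}$)
$-238003 - E{\left(D{\left(17 \right)} \right)} = -238003 - \frac{\sqrt{14} \sqrt{-91 + 17^{2} \left(7 + 17^{2}\right)}}{7} = -238003 - \frac{\sqrt{14} \sqrt{-91 + 289 \left(7 + 289\right)}}{7} = -238003 - \frac{\sqrt{14} \sqrt{-91 + 289 \cdot 296}}{7} = -238003 - \frac{\sqrt{14} \sqrt{-91 + 85544}}{7} = -238003 - \frac{\sqrt{14} \sqrt{85453}}{7} = -238003 - \frac{\sqrt{1196342}}{7}$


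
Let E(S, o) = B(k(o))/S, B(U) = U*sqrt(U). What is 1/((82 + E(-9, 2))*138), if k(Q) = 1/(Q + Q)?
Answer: 12/135769 ≈ 8.8385e-5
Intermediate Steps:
k(Q) = 1/(2*Q)
B(U) = U**(3/2)
E(S, o) = sqrt(2)*(1/o)**(3/2)/(4*S) (E(S, o) = (1/(2*o))**(3/2)/S = (sqrt(2)*(1/o)**(3/2)/4)/S = sqrt(2)*(1/o)**(3/2)/(4*S))
1/((82 + E(-9, 2))*138) = 1/((82 + (1/4)*sqrt(2)*(1/2)**(3/2)/(-9))*138) = 1/((82 + (1/4)*sqrt(2)*(-1/9)*(1/2)**(3/2))*138) = 1/((82 + (1/4)*sqrt(2)*(-1/9)*(sqrt(2)/4))*138) = 1/((82 - 1/72)*138) = 1/((5903/72)*138) = 1/(135769/12) = 12/135769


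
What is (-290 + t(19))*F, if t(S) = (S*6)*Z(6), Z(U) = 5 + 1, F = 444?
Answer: 174936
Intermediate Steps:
Z(U) = 6
t(S) = 36*S (t(S) = (S*6)*6 = (6*S)*6 = 36*S)
(-290 + t(19))*F = (-290 + 36*19)*444 = (-290 + 684)*444 = 394*444 = 174936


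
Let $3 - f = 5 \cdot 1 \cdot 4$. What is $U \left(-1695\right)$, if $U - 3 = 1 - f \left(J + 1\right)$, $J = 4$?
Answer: $-150855$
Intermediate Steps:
$f = -17$ ($f = 3 - 5 \cdot 1 \cdot 4 = 3 - 5 \cdot 4 = 3 - 20 = -17$)
$U = 89$ ($U = 3 - \left(-1 - 17 \left(4 + 1\right)\right) = 3 - \left(-1 - 85\right) = 3 + \left(1 - -85\right) = 3 + \left(1 + 85\right) = 3 + 86 = 89$)
$U \left(-1695\right) = 89 \left(-1695\right) = -150855$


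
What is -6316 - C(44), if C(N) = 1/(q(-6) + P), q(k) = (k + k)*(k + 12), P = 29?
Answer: -271587/43 ≈ -6316.0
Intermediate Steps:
q(k) = 2*k*(12 + k) (q(k) = (2*k)*(12 + k) = 2*k*(12 + k))
C(N) = -1/43 (C(N) = 1/(2*(-6)*(12 - 6) + 29) = 1/(2*(-6)*6 + 29) = 1/(-72 + 29) = 1/(-43) = -1/43)
-6316 - C(44) = -6316 - 1*(-1/43) = -6316 + 1/43 = -271587/43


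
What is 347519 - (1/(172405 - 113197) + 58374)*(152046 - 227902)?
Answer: 32774334281345/7401 ≈ 4.4284e+9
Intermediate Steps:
347519 - (1/(172405 - 113197) + 58374)*(152046 - 227902) = 347519 - (1/59208 + 58374)*(-75856) = 347519 - 3456207793*(-75856)/59208 = 347519 - 1*(-32771762293226/7401) = 347519 + 32771762293226/7401 = 32774334281345/7401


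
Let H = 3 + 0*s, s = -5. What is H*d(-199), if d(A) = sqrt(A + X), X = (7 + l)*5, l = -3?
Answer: 3*I*sqrt(179) ≈ 40.137*I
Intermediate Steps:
X = 20 (X = (7 - 3)*5 = 4*5 = 20)
H = 3 (H = 3 + 0*(-5) = 3 + 0 = 3)
d(A) = sqrt(20 + A) (d(A) = sqrt(A + 20) = sqrt(20 + A))
H*d(-199) = 3*sqrt(20 - 199) = 3*sqrt(-179) = 3*(I*sqrt(179)) = 3*I*sqrt(179)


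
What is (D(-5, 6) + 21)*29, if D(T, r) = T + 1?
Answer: 493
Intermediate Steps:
D(T, r) = 1 + T
(D(-5, 6) + 21)*29 = ((1 - 5) + 21)*29 = (-4 + 21)*29 = 17*29 = 493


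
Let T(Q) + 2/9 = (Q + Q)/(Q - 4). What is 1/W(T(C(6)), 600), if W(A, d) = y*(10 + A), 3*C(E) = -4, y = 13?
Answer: 18/2405 ≈ 0.0074844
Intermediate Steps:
C(E) = -4/3 (C(E) = (1/3)*(-4) = -4/3)
T(Q) = -2/9 + 2*Q/(-4 + Q) (T(Q) = -2/9 + (Q + Q)/(Q - 4) = -2/9 + (2*Q)/(-4 + Q) = -2/9 + 2*Q/(-4 + Q))
W(A, d) = 130 + 13*A (W(A, d) = 13*(10 + A) = 130 + 13*A)
1/W(T(C(6)), 600) = 1/(130 + 13*(8*(1 + 2*(-4/3))/(9*(-4 - 4/3)))) = 1/(130 + 13*(8*(1 - 8/3)/(9*(-16/3)))) = 1/(130 + 13*((8/9)*(-3/16)*(-5/3))) = 1/(130 + 13*(5/18)) = 1/(130 + 65/18) = 1/(2405/18) = 18/2405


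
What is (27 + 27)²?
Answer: 2916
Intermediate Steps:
(27 + 27)² = 54² = 2916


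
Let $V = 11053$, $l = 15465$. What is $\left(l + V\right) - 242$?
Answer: $26276$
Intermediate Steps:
$\left(l + V\right) - 242 = \left(15465 + 11053\right) - 242 = 26518 - 242 = 26276$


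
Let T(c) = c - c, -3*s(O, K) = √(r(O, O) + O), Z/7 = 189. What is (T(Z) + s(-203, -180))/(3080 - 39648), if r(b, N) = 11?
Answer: I*√3/13713 ≈ 0.00012631*I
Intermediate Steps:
Z = 1323 (Z = 7*189 = 1323)
s(O, K) = -√(11 + O)/3
T(c) = 0
(T(Z) + s(-203, -180))/(3080 - 39648) = (0 - √(11 - 203)/3)/(3080 - 39648) = (0 - 8*I*√3/3)/(-36568) = (0 - 8*I*√3/3)*(-1/36568) = -8*I*√3/3*(-1/36568) = I*√3/13713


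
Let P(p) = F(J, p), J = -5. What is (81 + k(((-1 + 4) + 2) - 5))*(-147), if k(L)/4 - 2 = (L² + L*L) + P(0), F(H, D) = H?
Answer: -10143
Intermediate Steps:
P(p) = -5
k(L) = -12 + 8*L² (k(L) = 8 + 4*((L² + L*L) - 5) = 8 + 4*((L² + L²) - 5) = 8 + 4*(2*L² - 5) = 8 + 4*(-5 + 2*L²) = 8 + (-20 + 8*L²) = -12 + 8*L²)
(81 + k(((-1 + 4) + 2) - 5))*(-147) = (81 + (-12 + 8*(((-1 + 4) + 2) - 5)²))*(-147) = (81 + (-12 + 8*((3 + 2) - 5)²))*(-147) = (81 + (-12 + 8*(5 - 5)²))*(-147) = (81 + (-12 + 8*0²))*(-147) = (81 + (-12 + 8*0))*(-147) = (81 + (-12 + 0))*(-147) = (81 - 12)*(-147) = 69*(-147) = -10143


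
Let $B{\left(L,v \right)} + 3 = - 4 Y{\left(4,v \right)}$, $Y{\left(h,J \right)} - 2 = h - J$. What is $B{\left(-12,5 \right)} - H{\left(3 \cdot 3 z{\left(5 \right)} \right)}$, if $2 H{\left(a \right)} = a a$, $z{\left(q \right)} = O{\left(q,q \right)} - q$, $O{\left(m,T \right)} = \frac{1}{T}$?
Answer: $- \frac{23503}{25} \approx -940.12$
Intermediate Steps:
$Y{\left(h,J \right)} = 2 + h - J$ ($Y{\left(h,J \right)} = 2 - \left(J - h\right) = 2 + h - J$)
$z{\left(q \right)} = \frac{1}{q} - q$
$B{\left(L,v \right)} = -27 + 4 v$ ($B{\left(L,v \right)} = -3 - 4 \left(2 + 4 - v\right) = -3 - 4 \left(6 - v\right) = -3 + \left(-24 + 4 v\right) = -27 + 4 v$)
$H{\left(a \right)} = \frac{a^{2}}{2}$ ($H{\left(a \right)} = \frac{a a}{2} = \frac{a^{2}}{2}$)
$B{\left(-12,5 \right)} - H{\left(3 \cdot 3 z{\left(5 \right)} \right)} = \left(-27 + 4 \cdot 5\right) - \frac{\left(3 \cdot 3 \left(\frac{1}{5} - 5\right)\right)^{2}}{2} = \left(-27 + 20\right) - \frac{\left(9 \left(\frac{1}{5} - 5\right)\right)^{2}}{2} = -7 - \frac{\left(9 \left(- \frac{24}{5}\right)\right)^{2}}{2} = -7 - \frac{\left(- \frac{216}{5}\right)^{2}}{2} = -7 - \frac{1}{2} \cdot \frac{46656}{25} = -7 - \frac{23328}{25} = - \frac{23503}{25}$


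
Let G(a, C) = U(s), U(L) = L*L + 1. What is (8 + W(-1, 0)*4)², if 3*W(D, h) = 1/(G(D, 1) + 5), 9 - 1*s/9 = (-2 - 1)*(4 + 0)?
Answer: 735223932304/11487766761 ≈ 64.001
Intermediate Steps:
s = 189 (s = 81 - 9*(-2 - 1)*(4 + 0) = 81 - (-27)*4 = 81 - 9*(-12) = 81 + 108 = 189)
U(L) = 1 + L² (U(L) = L² + 1 = 1 + L²)
G(a, C) = 35722 (G(a, C) = 1 + 189² = 1 + 35721 = 35722)
W(D, h) = 1/107181 (W(D, h) = 1/(3*(35722 + 5)) = (⅓)/35727 = (⅓)*(1/35727) = 1/107181)
(8 + W(-1, 0)*4)² = (8 + (1/107181)*4)² = (8 + 4/107181)² = (857452/107181)² = 735223932304/11487766761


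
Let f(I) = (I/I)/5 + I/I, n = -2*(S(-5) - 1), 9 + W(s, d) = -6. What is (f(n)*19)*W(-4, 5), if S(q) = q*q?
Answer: -342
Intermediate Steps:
S(q) = q**2
W(s, d) = -15 (W(s, d) = -9 - 6 = -15)
n = -48 (n = -2*((-5)**2 - 1) = -2*(25 - 1) = -2*24 = -48)
f(I) = 6/5 (f(I) = 1*(1/5) + 1 = 1/5 + 1 = 6/5)
(f(n)*19)*W(-4, 5) = ((6/5)*19)*(-15) = (114/5)*(-15) = -342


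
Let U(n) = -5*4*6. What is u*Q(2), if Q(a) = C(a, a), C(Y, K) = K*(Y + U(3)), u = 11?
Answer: -2596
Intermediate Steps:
U(n) = -120 (U(n) = -20*6 = -120)
C(Y, K) = K*(-120 + Y) (C(Y, K) = K*(Y - 120) = K*(-120 + Y))
Q(a) = a*(-120 + a)
u*Q(2) = 11*(2*(-120 + 2)) = 11*(2*(-118)) = 11*(-236) = -2596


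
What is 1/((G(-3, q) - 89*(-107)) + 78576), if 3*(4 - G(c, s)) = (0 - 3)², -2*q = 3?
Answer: 1/88100 ≈ 1.1351e-5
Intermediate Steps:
q = -3/2 (q = -½*3 = -3/2 ≈ -1.5000)
G(c, s) = 1 (G(c, s) = 4 - (0 - 3)²/3 = 4 - ⅓*(-3)² = 4 - ⅓*9 = 4 - 3 = 1)
1/((G(-3, q) - 89*(-107)) + 78576) = 1/((1 - 89*(-107)) + 78576) = 1/((1 + 9523) + 78576) = 1/(9524 + 78576) = 1/88100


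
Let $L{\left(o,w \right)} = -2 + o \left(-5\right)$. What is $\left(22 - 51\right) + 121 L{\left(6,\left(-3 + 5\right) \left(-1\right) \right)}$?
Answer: $-3901$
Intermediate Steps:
$L{\left(o,w \right)} = -2 - 5 o$
$\left(22 - 51\right) + 121 L{\left(6,\left(-3 + 5\right) \left(-1\right) \right)} = \left(22 - 51\right) + 121 \left(-2 - 30\right) = -29 + 121 \left(-2 - 30\right) = -29 + 121 \left(-32\right) = -29 - 3872 = -3901$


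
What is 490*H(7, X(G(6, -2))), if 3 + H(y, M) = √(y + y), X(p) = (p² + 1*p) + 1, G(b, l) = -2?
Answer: -1470 + 490*√14 ≈ 363.41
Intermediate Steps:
X(p) = 1 + p + p² (X(p) = (p² + p) + 1 = (p + p²) + 1 = 1 + p + p²)
H(y, M) = -3 + √2*√y (H(y, M) = -3 + √(y + y) = -3 + √(2*y) = -3 + √2*√y)
490*H(7, X(G(6, -2))) = 490*(-3 + √2*√7) = 490*(-3 + √14) = -1470 + 490*√14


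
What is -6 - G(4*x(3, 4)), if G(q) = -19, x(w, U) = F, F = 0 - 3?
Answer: 13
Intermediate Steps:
F = -3
x(w, U) = -3
-6 - G(4*x(3, 4)) = -6 - 1*(-19) = -6 + 19 = 13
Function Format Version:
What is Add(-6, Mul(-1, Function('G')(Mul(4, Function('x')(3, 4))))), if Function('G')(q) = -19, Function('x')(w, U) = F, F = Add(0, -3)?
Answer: 13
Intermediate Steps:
F = -3
Function('x')(w, U) = -3
Add(-6, Mul(-1, Function('G')(Mul(4, Function('x')(3, 4))))) = Add(-6, Mul(-1, -19)) = Add(-6, 19) = 13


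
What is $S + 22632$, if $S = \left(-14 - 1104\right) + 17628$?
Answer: $39142$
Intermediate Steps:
$S = 16510$ ($S = \left(-14 - 1104\right) + 17628 = -1118 + 17628 = 16510$)
$S + 22632 = 16510 + 22632 = 39142$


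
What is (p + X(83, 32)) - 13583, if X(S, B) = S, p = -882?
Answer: -14382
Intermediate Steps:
(p + X(83, 32)) - 13583 = (-882 + 83) - 13583 = -799 - 13583 = -14382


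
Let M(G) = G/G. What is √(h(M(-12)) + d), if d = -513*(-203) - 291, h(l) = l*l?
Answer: √103849 ≈ 322.26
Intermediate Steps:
M(G) = 1
h(l) = l²
d = 103848 (d = 104139 - 291 = 103848)
√(h(M(-12)) + d) = √(1² + 103848) = √(1 + 103848) = √103849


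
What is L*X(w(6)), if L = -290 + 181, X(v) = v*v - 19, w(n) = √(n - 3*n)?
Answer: 3379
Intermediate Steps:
w(n) = √2*√(-n) (w(n) = √(-2*n) = √2*√(-n))
X(v) = -19 + v² (X(v) = v² - 19 = -19 + v²)
L = -109
L*X(w(6)) = -109*(-19 + (√2*√(-1*6))²) = -109*(-19 + (√2*√(-6))²) = -109*(-19 + (√2*(I*√6))²) = -109*(-19 + (2*I*√3)²) = -109*(-19 - 12) = -109*(-31) = 3379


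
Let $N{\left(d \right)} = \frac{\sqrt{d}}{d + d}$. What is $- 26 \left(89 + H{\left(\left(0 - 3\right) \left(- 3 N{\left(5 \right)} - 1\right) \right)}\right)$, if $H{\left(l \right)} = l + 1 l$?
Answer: $-2470 - \frac{234 \sqrt{5}}{5} \approx -2574.6$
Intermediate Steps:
$N{\left(d \right)} = \frac{1}{2 \sqrt{d}}$ ($N{\left(d \right)} = \frac{\sqrt{d}}{2 d} = \frac{1}{2 d} \sqrt{d} = \frac{1}{2 \sqrt{d}}$)
$H{\left(l \right)} = 2 l$ ($H{\left(l \right)} = l + l = 2 l$)
$- 26 \left(89 + H{\left(\left(0 - 3\right) \left(- 3 N{\left(5 \right)} - 1\right) \right)}\right) = - 26 \left(89 + 2 \left(0 - 3\right) \left(- 3 \frac{1}{2 \sqrt{5}} - 1\right)\right) = - 26 \left(89 + 2 \left(- 3 \left(- 3 \frac{\frac{1}{5} \sqrt{5}}{2} - 1\right)\right)\right) = - 26 \left(89 + 2 \left(- 3 \left(- 3 \frac{\sqrt{5}}{10} - 1\right)\right)\right) = - 26 \left(89 + 2 \left(- 3 \left(- \frac{3 \sqrt{5}}{10} - 1\right)\right)\right) = - 26 \left(89 + 2 \left(- 3 \left(-1 - \frac{3 \sqrt{5}}{10}\right)\right)\right) = - 26 \left(89 + 2 \left(3 + \frac{9 \sqrt{5}}{10}\right)\right) = - 26 \left(89 + \left(6 + \frac{9 \sqrt{5}}{5}\right)\right) = - 26 \left(95 + \frac{9 \sqrt{5}}{5}\right) = -2470 - \frac{234 \sqrt{5}}{5}$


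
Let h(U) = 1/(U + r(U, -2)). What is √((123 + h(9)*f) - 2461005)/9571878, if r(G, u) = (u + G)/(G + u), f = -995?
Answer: I*√9843926/19143756 ≈ 0.00016389*I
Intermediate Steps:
r(G, u) = 1 (r(G, u) = (G + u)/(G + u) = 1)
h(U) = 1/(1 + U) (h(U) = 1/(U + 1) = 1/(1 + U))
√((123 + h(9)*f) - 2461005)/9571878 = √((123 - 995/(1 + 9)) - 2461005)/9571878 = √((123 - 995/10) - 2461005)*(1/9571878) = √((123 + (⅒)*(-995)) - 2461005)*(1/9571878) = √((123 - 199/2) - 2461005)*(1/9571878) = √(47/2 - 2461005)*(1/9571878) = √(-4921963/2)*(1/9571878) = (I*√9843926/2)*(1/9571878) = I*√9843926/19143756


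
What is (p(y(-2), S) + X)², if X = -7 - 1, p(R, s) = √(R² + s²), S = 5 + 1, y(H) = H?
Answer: 104 - 32*√10 ≈ 2.8071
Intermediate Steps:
S = 6
X = -8
(p(y(-2), S) + X)² = (√((-2)² + 6²) - 8)² = (√(4 + 36) - 8)² = (√40 - 8)² = (2*√10 - 8)² = (-8 + 2*√10)²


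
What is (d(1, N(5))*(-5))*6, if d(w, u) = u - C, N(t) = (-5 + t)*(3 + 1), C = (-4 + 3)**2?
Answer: 30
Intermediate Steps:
C = 1 (C = (-1)**2 = 1)
N(t) = -20 + 4*t (N(t) = (-5 + t)*4 = -20 + 4*t)
d(w, u) = -1 + u (d(w, u) = u - 1*1 = u - 1 = -1 + u)
(d(1, N(5))*(-5))*6 = ((-1 + (-20 + 4*5))*(-5))*6 = ((-1 + (-20 + 20))*(-5))*6 = ((-1 + 0)*(-5))*6 = -1*(-5)*6 = 5*6 = 30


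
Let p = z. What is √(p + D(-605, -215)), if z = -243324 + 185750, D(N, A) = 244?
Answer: 21*I*√130 ≈ 239.44*I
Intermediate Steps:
z = -57574
p = -57574
√(p + D(-605, -215)) = √(-57574 + 244) = √(-57330) = 21*I*√130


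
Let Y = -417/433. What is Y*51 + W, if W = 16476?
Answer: 7112841/433 ≈ 16427.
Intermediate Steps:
Y = -417/433 (Y = -417*1/433 = -417/433 ≈ -0.96305)
Y*51 + W = -417/433*51 + 16476 = -21267/433 + 16476 = 7112841/433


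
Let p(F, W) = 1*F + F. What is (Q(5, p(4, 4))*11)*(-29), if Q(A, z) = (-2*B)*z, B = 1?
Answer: 5104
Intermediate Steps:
p(F, W) = 2*F (p(F, W) = F + F = 2*F)
Q(A, z) = -2*z (Q(A, z) = (-2*1)*z = -2*z)
(Q(5, p(4, 4))*11)*(-29) = (-4*4*11)*(-29) = (-2*8*11)*(-29) = -16*11*(-29) = -176*(-29) = 5104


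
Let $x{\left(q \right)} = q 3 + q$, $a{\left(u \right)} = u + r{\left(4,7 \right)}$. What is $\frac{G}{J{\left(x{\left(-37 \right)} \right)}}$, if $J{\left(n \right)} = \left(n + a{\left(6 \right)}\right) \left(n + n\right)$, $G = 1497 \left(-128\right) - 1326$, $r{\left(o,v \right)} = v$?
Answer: $- \frac{3573}{740} \approx -4.8284$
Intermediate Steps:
$a{\left(u \right)} = 7 + u$ ($a{\left(u \right)} = u + 7 = 7 + u$)
$x{\left(q \right)} = 4 q$ ($x{\left(q \right)} = 3 q + q = 4 q$)
$G = -192942$ ($G = -191616 - 1326 = -192942$)
$J{\left(n \right)} = 2 n \left(13 + n\right)$ ($J{\left(n \right)} = \left(n + \left(7 + 6\right)\right) \left(n + n\right) = \left(n + 13\right) 2 n = \left(13 + n\right) 2 n = 2 n \left(13 + n\right)$)
$\frac{G}{J{\left(x{\left(-37 \right)} \right)}} = - \frac{192942}{2 \cdot 4 \left(-37\right) \left(13 + 4 \left(-37\right)\right)} = - \frac{192942}{2 \left(-148\right) \left(13 - 148\right)} = - \frac{192942}{2 \left(-148\right) \left(-135\right)} = - \frac{192942}{39960} = \left(-192942\right) \frac{1}{39960} = - \frac{3573}{740}$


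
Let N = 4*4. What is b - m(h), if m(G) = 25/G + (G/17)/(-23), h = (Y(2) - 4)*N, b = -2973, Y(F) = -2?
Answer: -111593969/37536 ≈ -2973.0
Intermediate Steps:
N = 16
h = -96 (h = (-2 - 4)*16 = -6*16 = -96)
m(G) = 25/G - G/391 (m(G) = 25/G + (G*(1/17))*(-1/23) = 25/G + (G/17)*(-1/23) = 25/G - G/391)
b - m(h) = -2973 - (25/(-96) - 1/391*(-96)) = -2973 - (25*(-1/96) + 96/391) = -2973 - (-25/96 + 96/391) = -2973 - 1*(-559/37536) = -2973 + 559/37536 = -111593969/37536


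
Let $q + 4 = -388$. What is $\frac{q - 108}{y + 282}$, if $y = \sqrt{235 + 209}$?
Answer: $- \frac{1175}{659} + \frac{25 \sqrt{111}}{1977} \approx -1.6498$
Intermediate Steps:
$y = 2 \sqrt{111}$ ($y = \sqrt{444} = 2 \sqrt{111} \approx 21.071$)
$q = -392$ ($q = -4 - 388 = -392$)
$\frac{q - 108}{y + 282} = \frac{-392 - 108}{2 \sqrt{111} + 282} = - \frac{500}{282 + 2 \sqrt{111}}$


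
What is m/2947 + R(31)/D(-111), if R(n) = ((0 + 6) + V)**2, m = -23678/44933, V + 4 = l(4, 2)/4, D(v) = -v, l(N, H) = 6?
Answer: 6477946967/58793392644 ≈ 0.11018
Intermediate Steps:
V = -5/2 (V = -4 + 6/4 = -4 + 6*(1/4) = -4 + 3/2 = -5/2 ≈ -2.5000)
m = -23678/44933 (m = -23678*1/44933 = -23678/44933 ≈ -0.52696)
R(n) = 49/4 (R(n) = ((0 + 6) - 5/2)**2 = (6 - 5/2)**2 = (7/2)**2 = 49/4)
m/2947 + R(31)/D(-111) = -23678/44933/2947 + 49/(4*((-1*(-111)))) = -23678/44933*1/2947 + (49/4)/111 = -23678/132417551 + (49/4)*(1/111) = -23678/132417551 + 49/444 = 6477946967/58793392644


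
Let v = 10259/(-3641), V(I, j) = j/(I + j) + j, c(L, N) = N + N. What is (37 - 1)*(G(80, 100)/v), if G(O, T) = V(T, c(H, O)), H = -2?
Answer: -273686688/133367 ≈ -2052.1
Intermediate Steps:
c(L, N) = 2*N
V(I, j) = j + j/(I + j) (V(I, j) = j/(I + j) + j = j + j/(I + j))
G(O, T) = 2*O*(1 + T + 2*O)/(T + 2*O) (G(O, T) = (2*O)*(1 + T + 2*O)/(T + 2*O) = 2*O*(1 + T + 2*O)/(T + 2*O))
v = -10259/3641 (v = 10259*(-1/3641) = -10259/3641 ≈ -2.8176)
(37 - 1)*(G(80, 100)/v) = (37 - 1)*((2*80*(1 + 100 + 2*80)/(100 + 2*80))/(-10259/3641)) = 36*((2*80*(1 + 100 + 160)/(100 + 160))*(-3641/10259)) = 36*((2*80*261/260)*(-3641/10259)) = 36*((2*80*(1/260)*261)*(-3641/10259)) = 36*((2088/13)*(-3641/10259)) = 36*(-7602408/133367) = -273686688/133367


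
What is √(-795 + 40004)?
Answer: √39209 ≈ 198.01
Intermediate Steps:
√(-795 + 40004) = √39209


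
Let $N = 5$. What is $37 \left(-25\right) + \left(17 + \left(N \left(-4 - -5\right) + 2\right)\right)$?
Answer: $-901$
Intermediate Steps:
$37 \left(-25\right) + \left(17 + \left(N \left(-4 - -5\right) + 2\right)\right) = 37 \left(-25\right) + \left(17 + \left(5 \left(-4 - -5\right) + 2\right)\right) = -925 + \left(17 + \left(5 \left(-4 + 5\right) + 2\right)\right) = -925 + \left(17 + \left(5 \cdot 1 + 2\right)\right) = -925 + \left(17 + \left(5 + 2\right)\right) = -925 + \left(17 + 7\right) = -925 + 24 = -901$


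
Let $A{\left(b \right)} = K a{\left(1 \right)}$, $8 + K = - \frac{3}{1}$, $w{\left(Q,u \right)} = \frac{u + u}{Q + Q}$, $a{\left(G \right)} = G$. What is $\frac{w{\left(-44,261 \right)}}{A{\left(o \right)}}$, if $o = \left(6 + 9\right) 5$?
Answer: $\frac{261}{484} \approx 0.53926$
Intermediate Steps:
$w{\left(Q,u \right)} = \frac{u}{Q}$ ($w{\left(Q,u \right)} = \frac{2 u}{2 Q} = 2 u \frac{1}{2 Q} = \frac{u}{Q}$)
$K = -11$ ($K = -8 - \frac{3}{1} = -8 - 3 = -11$)
$o = 75$ ($o = 15 \cdot 5 = 75$)
$A{\left(b \right)} = -11$ ($A{\left(b \right)} = \left(-11\right) 1 = -11$)
$\frac{w{\left(-44,261 \right)}}{A{\left(o \right)}} = \frac{261 \frac{1}{-44}}{-11} = 261 \left(- \frac{1}{44}\right) \left(- \frac{1}{11}\right) = \left(- \frac{261}{44}\right) \left(- \frac{1}{11}\right) = \frac{261}{484}$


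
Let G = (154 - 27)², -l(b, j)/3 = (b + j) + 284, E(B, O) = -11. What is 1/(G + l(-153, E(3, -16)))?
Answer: 1/15769 ≈ 6.3416e-5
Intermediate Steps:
l(b, j) = -852 - 3*b - 3*j (l(b, j) = -3*((b + j) + 284) = -3*(284 + b + j) = -852 - 3*b - 3*j)
G = 16129 (G = 127² = 16129)
1/(G + l(-153, E(3, -16))) = 1/(16129 + (-852 - 3*(-153) - 3*(-11))) = 1/(16129 + (-852 + 459 + 33)) = 1/(16129 - 360) = 1/15769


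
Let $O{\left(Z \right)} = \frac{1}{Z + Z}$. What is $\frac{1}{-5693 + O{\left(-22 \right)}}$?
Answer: $- \frac{44}{250493} \approx -0.00017565$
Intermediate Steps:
$O{\left(Z \right)} = \frac{1}{2 Z}$
$\frac{1}{-5693 + O{\left(-22 \right)}} = \frac{1}{-5693 + \frac{1}{2 \left(-22\right)}} = \frac{1}{-5693 + \frac{1}{2} \left(- \frac{1}{22}\right)} = \frac{1}{-5693 - \frac{1}{44}} = \frac{1}{- \frac{250493}{44}} = - \frac{44}{250493}$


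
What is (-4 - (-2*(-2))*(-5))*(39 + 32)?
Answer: 1136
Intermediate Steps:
(-4 - (-2*(-2))*(-5))*(39 + 32) = (-4 - 4*(-5))*71 = (-4 - 1*(-20))*71 = (-4 + 20)*71 = 16*71 = 1136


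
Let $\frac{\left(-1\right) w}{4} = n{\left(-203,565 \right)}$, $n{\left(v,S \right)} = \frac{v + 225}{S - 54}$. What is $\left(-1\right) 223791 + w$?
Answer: $- \frac{114357289}{511} \approx -2.2379 \cdot 10^{5}$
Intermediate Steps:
$n{\left(v,S \right)} = \frac{225 + v}{-54 + S}$
$w = - \frac{88}{511}$ ($w = - 4 \frac{225 - 203}{-54 + 565} = - 4 \cdot \frac{1}{511} \cdot 22 = \left(-4\right) \frac{22}{511} = - \frac{88}{511} \approx -0.17221$)
$\left(-1\right) 223791 + w = \left(-1\right) 223791 - \frac{88}{511} = -223791 - \frac{88}{511} = - \frac{114357289}{511}$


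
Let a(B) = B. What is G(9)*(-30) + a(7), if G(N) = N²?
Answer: -2423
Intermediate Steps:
G(9)*(-30) + a(7) = 9²*(-30) + 7 = 81*(-30) + 7 = -2430 + 7 = -2423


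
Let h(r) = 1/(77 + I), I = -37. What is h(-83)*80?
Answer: 2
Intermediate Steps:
h(r) = 1/40 (h(r) = 1/(77 - 37) = 1/40)
h(-83)*80 = (1/40)*80 = 2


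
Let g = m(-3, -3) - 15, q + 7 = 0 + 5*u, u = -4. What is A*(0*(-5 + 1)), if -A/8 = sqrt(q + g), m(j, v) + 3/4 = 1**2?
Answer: 0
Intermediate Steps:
m(j, v) = 1/4 (m(j, v) = -3/4 + 1**2 = -3/4 + 1 = 1/4)
q = -27 (q = -7 + (0 + 5*(-4)) = -7 + (0 - 20) = -7 - 20 = -27)
g = -59/4 (g = 1/4 - 15 = -59/4 ≈ -14.750)
A = -4*I*sqrt(167) (A = -8*sqrt(-27 - 59/4) = -4*I*sqrt(167) ≈ -51.691*I)
A*(0*(-5 + 1)) = (-4*I*sqrt(167))*(0*(-5 + 1)) = (-4*I*sqrt(167))*(0*(-4)) = -4*I*sqrt(167)*0 = 0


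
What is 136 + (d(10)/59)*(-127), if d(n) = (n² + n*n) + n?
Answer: -18646/59 ≈ -316.03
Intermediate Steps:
d(n) = n + 2*n² (d(n) = (n² + n²) + n = 2*n² + n = n + 2*n²)
136 + (d(10)/59)*(-127) = 136 + ((10*(1 + 2*10))/59)*(-127) = 136 + ((10*(1 + 20))*(1/59))*(-127) = 136 + ((10*21)*(1/59))*(-127) = 136 + (210*(1/59))*(-127) = 136 + (210/59)*(-127) = 136 - 26670/59 = -18646/59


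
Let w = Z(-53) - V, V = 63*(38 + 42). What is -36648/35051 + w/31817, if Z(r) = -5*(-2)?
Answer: -1342335946/1115217667 ≈ -1.2037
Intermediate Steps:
V = 5040 (V = 63*80 = 5040)
Z(r) = 10
w = -5030 (w = 10 - 1*5040 = 10 - 5040 = -5030)
-36648/35051 + w/31817 = -36648/35051 - 5030/31817 = -1342335946/1115217667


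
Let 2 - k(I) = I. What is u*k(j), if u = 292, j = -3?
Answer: 1460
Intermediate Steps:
k(I) = 2 - I
u*k(j) = 292*(2 - 1*(-3)) = 292*(2 + 3) = 292*5 = 1460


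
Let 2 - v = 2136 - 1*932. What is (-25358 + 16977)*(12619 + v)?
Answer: -95685877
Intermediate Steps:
v = -1202 (v = 2 - (2136 - 1*932) = 2 - (2136 - 932) = 2 - 1*1204 = 2 - 1204 = -1202)
(-25358 + 16977)*(12619 + v) = (-25358 + 16977)*(12619 - 1202) = -8381*11417 = -95685877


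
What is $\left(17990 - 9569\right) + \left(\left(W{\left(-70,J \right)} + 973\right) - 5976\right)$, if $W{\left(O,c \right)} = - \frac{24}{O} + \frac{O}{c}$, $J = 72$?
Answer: $\frac{4305887}{1260} \approx 3417.4$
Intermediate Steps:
$\left(17990 - 9569\right) + \left(\left(W{\left(-70,J \right)} + 973\right) - 5976\right) = \left(17990 - 9569\right) + \left(\left(\left(- \frac{24}{-70} - \frac{70}{72}\right) + 973\right) - 5976\right) = 8421 + \left(\left(\left(\left(-24\right) \left(- \frac{1}{70}\right) - \frac{35}{36}\right) + 973\right) - 5976\right) = 8421 + \left(\left(\left(\frac{12}{35} - \frac{35}{36}\right) + 973\right) - 5976\right) = 8421 + \left(\left(- \frac{793}{1260} + 973\right) - 5976\right) = 8421 + \left(\frac{1225187}{1260} - 5976\right) = 8421 - \frac{6304573}{1260} = \frac{4305887}{1260}$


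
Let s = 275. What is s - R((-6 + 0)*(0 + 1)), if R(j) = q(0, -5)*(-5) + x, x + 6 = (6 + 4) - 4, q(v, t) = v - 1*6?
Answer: 245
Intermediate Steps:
q(v, t) = -6 + v (q(v, t) = v - 6 = -6 + v)
x = 0 (x = -6 + ((6 + 4) - 4) = -6 + (10 - 4) = -6 + 6 = 0)
R(j) = 30 (R(j) = (-6 + 0)*(-5) + 0 = -6*(-5) + 0 = 30 + 0 = 30)
s - R((-6 + 0)*(0 + 1)) = 275 - 1*30 = 275 - 30 = 245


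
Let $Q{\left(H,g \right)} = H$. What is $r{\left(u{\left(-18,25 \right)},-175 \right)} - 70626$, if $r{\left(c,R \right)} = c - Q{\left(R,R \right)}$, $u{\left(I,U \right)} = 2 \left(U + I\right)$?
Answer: $-70437$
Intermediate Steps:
$u{\left(I,U \right)} = 2 I + 2 U$ ($u{\left(I,U \right)} = 2 \left(I + U\right) = 2 I + 2 U$)
$r{\left(c,R \right)} = c - R$
$r{\left(u{\left(-18,25 \right)},-175 \right)} - 70626 = \left(\left(2 \left(-18\right) + 2 \cdot 25\right) - -175\right) - 70626 = \left(\left(-36 + 50\right) + 175\right) - 70626 = \left(14 + 175\right) - 70626 = 189 - 70626 = -70437$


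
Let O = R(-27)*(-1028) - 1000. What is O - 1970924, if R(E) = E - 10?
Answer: -1933888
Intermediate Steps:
R(E) = -10 + E
O = 37036 (O = (-10 - 27)*(-1028) - 1000 = -37*(-1028) - 1000 = 38036 - 1000 = 37036)
O - 1970924 = 37036 - 1970924 = -1933888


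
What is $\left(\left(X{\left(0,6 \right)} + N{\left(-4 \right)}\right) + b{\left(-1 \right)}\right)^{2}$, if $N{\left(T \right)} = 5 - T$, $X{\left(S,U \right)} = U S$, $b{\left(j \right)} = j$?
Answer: $64$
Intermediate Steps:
$X{\left(S,U \right)} = S U$
$\left(\left(X{\left(0,6 \right)} + N{\left(-4 \right)}\right) + b{\left(-1 \right)}\right)^{2} = \left(\left(0 \cdot 6 + \left(5 - -4\right)\right) - 1\right)^{2} = \left(\left(0 + \left(5 + 4\right)\right) - 1\right)^{2} = \left(\left(0 + 9\right) - 1\right)^{2} = \left(9 - 1\right)^{2} = 8^{2} = 64$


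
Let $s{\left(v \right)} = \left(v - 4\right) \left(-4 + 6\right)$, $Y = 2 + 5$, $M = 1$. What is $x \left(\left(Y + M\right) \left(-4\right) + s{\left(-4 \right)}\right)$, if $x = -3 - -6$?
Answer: $-144$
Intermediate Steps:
$Y = 7$
$s{\left(v \right)} = -8 + 2 v$ ($s{\left(v \right)} = \left(-4 + v\right) 2 = -8 + 2 v$)
$x = 3$ ($x = -3 + 6 = 3$)
$x \left(\left(Y + M\right) \left(-4\right) + s{\left(-4 \right)}\right) = 3 \left(\left(7 + 1\right) \left(-4\right) + \left(-8 + 2 \left(-4\right)\right)\right) = 3 \left(8 \left(-4\right) - 16\right) = 3 \left(-32 - 16\right) = 3 \left(-48\right) = -144$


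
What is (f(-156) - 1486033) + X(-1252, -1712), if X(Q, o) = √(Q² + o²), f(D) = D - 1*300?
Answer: -1486489 + 4*√281153 ≈ -1.4844e+6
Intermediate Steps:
f(D) = -300 + D (f(D) = D - 300 = -300 + D)
(f(-156) - 1486033) + X(-1252, -1712) = ((-300 - 156) - 1486033) + √((-1252)² + (-1712)²) = (-456 - 1486033) + √(1567504 + 2930944) = -1486489 + √4498448 = -1486489 + 4*√281153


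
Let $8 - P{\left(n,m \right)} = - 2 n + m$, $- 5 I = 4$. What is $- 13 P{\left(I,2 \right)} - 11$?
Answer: $- \frac{341}{5} \approx -68.2$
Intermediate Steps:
$I = - \frac{4}{5}$ ($I = \left(- \frac{1}{5}\right) 4 = - \frac{4}{5} \approx -0.8$)
$P{\left(n,m \right)} = 8 - m + 2 n$ ($P{\left(n,m \right)} = 8 - \left(- 2 n + m\right) = 8 - \left(m - 2 n\right) = 8 - m + 2 n$)
$- 13 P{\left(I,2 \right)} - 11 = - 13 \left(8 - 2 + 2 \left(- \frac{4}{5}\right)\right) - 11 = - 13 \left(8 - 2 - \frac{8}{5}\right) - 11 = \left(-13\right) \frac{22}{5} - 11 = - \frac{286}{5} - 11 = - \frac{341}{5}$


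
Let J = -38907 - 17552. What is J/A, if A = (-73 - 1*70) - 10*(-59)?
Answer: -56459/447 ≈ -126.31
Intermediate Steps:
J = -56459
A = 447 (A = (-73 - 70) + 590 = -143 + 590 = 447)
J/A = -56459/447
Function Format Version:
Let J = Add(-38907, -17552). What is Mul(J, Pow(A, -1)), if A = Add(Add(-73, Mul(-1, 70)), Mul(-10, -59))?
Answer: Rational(-56459, 447) ≈ -126.31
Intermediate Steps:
J = -56459
A = 447 (A = Add(Add(-73, -70), 590) = Add(-143, 590) = 447)
Mul(J, Pow(A, -1)) = Mul(-56459, Pow(447, -1)) = Mul(-56459, Rational(1, 447)) = Rational(-56459, 447)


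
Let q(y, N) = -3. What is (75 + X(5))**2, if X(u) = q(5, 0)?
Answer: 5184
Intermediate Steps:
X(u) = -3
(75 + X(5))**2 = (75 - 3)**2 = 72**2 = 5184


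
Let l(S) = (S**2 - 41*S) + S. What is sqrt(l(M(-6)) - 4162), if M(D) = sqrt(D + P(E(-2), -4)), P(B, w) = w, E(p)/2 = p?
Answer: 2*sqrt(-1043 - 10*I*sqrt(10)) ≈ 0.97906 - 64.598*I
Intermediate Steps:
E(p) = 2*p
M(D) = sqrt(-4 + D) (M(D) = sqrt(D - 4) = sqrt(-4 + D))
l(S) = S**2 - 40*S
sqrt(l(M(-6)) - 4162) = sqrt(sqrt(-4 - 6)*(-40 + sqrt(-4 - 6)) - 4162) = sqrt(sqrt(-10)*(-40 + sqrt(-10)) - 4162) = sqrt((I*sqrt(10))*(-40 + I*sqrt(10)) - 4162) = sqrt(I*sqrt(10)*(-40 + I*sqrt(10)) - 4162) = sqrt(-4162 + I*sqrt(10)*(-40 + I*sqrt(10)))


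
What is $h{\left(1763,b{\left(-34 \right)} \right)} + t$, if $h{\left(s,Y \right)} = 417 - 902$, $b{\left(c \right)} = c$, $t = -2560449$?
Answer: $-2560934$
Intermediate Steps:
$h{\left(s,Y \right)} = -485$ ($h{\left(s,Y \right)} = 417 - 902 = -485$)
$h{\left(1763,b{\left(-34 \right)} \right)} + t = -485 - 2560449 = -2560934$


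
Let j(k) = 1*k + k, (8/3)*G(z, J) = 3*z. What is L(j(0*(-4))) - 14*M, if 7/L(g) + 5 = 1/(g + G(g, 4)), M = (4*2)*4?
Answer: -448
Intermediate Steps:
G(z, J) = 9*z/8 (G(z, J) = 3*(3*z)/8 = 9*z/8)
M = 32 (M = 8*4 = 32)
j(k) = 2*k (j(k) = k + k = 2*k)
L(g) = 7/(-5 + 8/(17*g)) (L(g) = 7/(-5 + 1/(g + 9*g/8)) = 7/(-5 + 1/(17*g/8)) = 7/(-5 + 8/(17*g)))
L(j(0*(-4))) - 14*M = -119*2*(0*(-4))/(-8 + 85*(2*(0*(-4)))) - 14*32 = -119*2*0/(-8 + 85*(2*0)) - 448 = -119*0/(-8 + 85*0) - 448 = -119*0/(-8 + 0) - 448 = -119*0/(-8) - 448 = -119*0*(-⅛) - 448 = 0 - 448 = -448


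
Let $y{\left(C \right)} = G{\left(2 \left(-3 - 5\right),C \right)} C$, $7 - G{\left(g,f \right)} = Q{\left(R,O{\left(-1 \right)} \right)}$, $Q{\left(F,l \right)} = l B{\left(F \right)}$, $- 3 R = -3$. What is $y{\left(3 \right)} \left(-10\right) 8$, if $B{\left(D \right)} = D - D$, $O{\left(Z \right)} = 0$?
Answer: $-1680$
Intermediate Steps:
$B{\left(D \right)} = 0$
$R = 1$ ($R = \left(- \frac{1}{3}\right) \left(-3\right) = 1$)
$Q{\left(F,l \right)} = 0$ ($Q{\left(F,l \right)} = l 0 = 0$)
$G{\left(g,f \right)} = 7$ ($G{\left(g,f \right)} = 7 - 0 = 7 + 0 = 7$)
$y{\left(C \right)} = 7 C$
$y{\left(3 \right)} \left(-10\right) 8 = 7 \cdot 3 \left(-10\right) 8 = 21 \left(-10\right) 8 = \left(-210\right) 8 = -1680$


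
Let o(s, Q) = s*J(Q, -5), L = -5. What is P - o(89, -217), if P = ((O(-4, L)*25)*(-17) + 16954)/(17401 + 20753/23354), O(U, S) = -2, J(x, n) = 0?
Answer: 415794616/406403707 ≈ 1.0231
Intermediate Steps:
o(s, Q) = 0 (o(s, Q) = s*0 = 0)
P = 415794616/406403707 (P = (-2*25*(-17) + 16954)/(17401 + 20753/23354) = (-50*(-17) + 16954)/(17401 + 20753*(1/23354)) = (850 + 16954)/(17401 + 20753/23354) = 17804/(406403707/23354) = 17804*(23354/406403707) = 415794616/406403707 ≈ 1.0231)
P - o(89, -217) = 415794616/406403707 - 1*0 = 415794616/406403707 + 0 = 415794616/406403707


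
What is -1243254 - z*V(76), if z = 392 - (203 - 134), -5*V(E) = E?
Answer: -6191722/5 ≈ -1.2383e+6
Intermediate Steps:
V(E) = -E/5
z = 323 (z = 392 - 1*69 = 392 - 69 = 323)
-1243254 - z*V(76) = -1243254 - 323*(-1/5*76) = -1243254 - 323*(-76)/5 = -1243254 - 1*(-24548/5) = -1243254 + 24548/5 = -6191722/5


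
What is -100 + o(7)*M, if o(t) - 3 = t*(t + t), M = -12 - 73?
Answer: -8685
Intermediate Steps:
M = -85
o(t) = 3 + 2*t² (o(t) = 3 + t*(t + t) = 3 + t*(2*t) = 3 + 2*t²)
-100 + o(7)*M = -100 + (3 + 2*7²)*(-85) = -100 + (3 + 2*49)*(-85) = -100 + (3 + 98)*(-85) = -100 + 101*(-85) = -100 - 8585 = -8685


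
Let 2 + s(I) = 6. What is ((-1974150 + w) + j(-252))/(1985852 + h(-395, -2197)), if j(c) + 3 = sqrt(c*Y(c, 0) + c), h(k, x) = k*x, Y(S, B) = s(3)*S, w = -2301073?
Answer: -4275226/2853667 + 6*sqrt(7049)/2853667 ≈ -1.4980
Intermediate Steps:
s(I) = 4 (s(I) = -2 + 6 = 4)
Y(S, B) = 4*S
j(c) = -3 + sqrt(c + 4*c**2) (j(c) = -3 + sqrt(c*(4*c) + c) = -3 + sqrt(4*c**2 + c) = -3 + sqrt(c + 4*c**2))
((-1974150 + w) + j(-252))/(1985852 + h(-395, -2197)) = ((-1974150 - 2301073) + (-3 + sqrt(-252*(1 + 4*(-252)))))/(1985852 - 395*(-2197)) = (-4275223 + (-3 + sqrt(-252*(1 - 1008))))/(1985852 + 867815) = (-4275223 + (-3 + sqrt(-252*(-1007))))/2853667 = (-4275223 + (-3 + sqrt(253764)))*(1/2853667) = (-4275223 + (-3 + 6*sqrt(7049)))*(1/2853667) = (-4275226 + 6*sqrt(7049))*(1/2853667) = -4275226/2853667 + 6*sqrt(7049)/2853667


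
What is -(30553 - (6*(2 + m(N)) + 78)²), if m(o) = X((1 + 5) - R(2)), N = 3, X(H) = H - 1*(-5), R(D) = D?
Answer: -9817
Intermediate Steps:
X(H) = 5 + H (X(H) = H + 5 = 5 + H)
m(o) = 9 (m(o) = 5 + ((1 + 5) - 1*2) = 5 + (6 - 2) = 5 + 4 = 9)
-(30553 - (6*(2 + m(N)) + 78)²) = -(30553 - (6*(2 + 9) + 78)²) = -(30553 - (6*11 + 78)²) = -(30553 - (66 + 78)²) = -(30553 - 1*144²) = -(30553 - 1*20736) = -(30553 - 20736) = -1*9817 = -9817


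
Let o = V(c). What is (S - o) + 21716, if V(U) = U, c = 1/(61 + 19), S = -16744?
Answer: 397759/80 ≈ 4972.0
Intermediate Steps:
c = 1/80 ≈ 0.012500
o = 1/80 ≈ 0.012500
(S - o) + 21716 = (-16744 - 1*1/80) + 21716 = (-16744 - 1/80) + 21716 = -1339521/80 + 21716 = 397759/80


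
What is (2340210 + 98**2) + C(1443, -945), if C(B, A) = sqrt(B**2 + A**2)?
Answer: 2349814 + 3*sqrt(330586) ≈ 2.3515e+6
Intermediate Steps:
C(B, A) = sqrt(A**2 + B**2)
(2340210 + 98**2) + C(1443, -945) = (2340210 + 98**2) + sqrt((-945)**2 + 1443**2) = (2340210 + 9604) + sqrt(893025 + 2082249) = 2349814 + sqrt(2975274) = 2349814 + 3*sqrt(330586)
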